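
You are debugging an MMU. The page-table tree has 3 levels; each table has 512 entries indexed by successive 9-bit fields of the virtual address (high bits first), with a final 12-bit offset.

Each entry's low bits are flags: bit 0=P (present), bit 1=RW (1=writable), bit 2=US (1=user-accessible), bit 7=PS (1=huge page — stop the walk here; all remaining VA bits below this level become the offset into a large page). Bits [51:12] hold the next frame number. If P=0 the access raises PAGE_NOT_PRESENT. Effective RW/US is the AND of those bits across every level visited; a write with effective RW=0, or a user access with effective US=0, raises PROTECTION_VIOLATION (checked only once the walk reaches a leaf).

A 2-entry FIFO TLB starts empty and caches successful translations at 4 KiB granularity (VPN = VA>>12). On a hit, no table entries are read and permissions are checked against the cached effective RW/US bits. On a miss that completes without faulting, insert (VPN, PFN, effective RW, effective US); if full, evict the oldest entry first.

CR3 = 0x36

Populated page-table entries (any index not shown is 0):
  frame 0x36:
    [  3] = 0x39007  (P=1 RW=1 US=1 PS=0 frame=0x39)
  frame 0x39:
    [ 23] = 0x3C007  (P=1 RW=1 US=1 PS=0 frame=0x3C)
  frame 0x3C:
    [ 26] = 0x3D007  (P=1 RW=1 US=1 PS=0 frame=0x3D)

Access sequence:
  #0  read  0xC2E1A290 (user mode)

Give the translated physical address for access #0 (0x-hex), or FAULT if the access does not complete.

Per-access translation:
#0 VA=0xC2E1A290 (r,user):
  L0 @0x36[3] → 0x39007  P=1,RW=1,US=1,PS=0
  L1 @0x39[23] → 0x3C007  P=1,RW=1,US=1,PS=0
  L2 @0x3C[26] → 0x3D007  P=1,RW=1,US=1,PS=0
  → PA=0x3D290  (3 entries read)

Access #0 PA: 0x3D290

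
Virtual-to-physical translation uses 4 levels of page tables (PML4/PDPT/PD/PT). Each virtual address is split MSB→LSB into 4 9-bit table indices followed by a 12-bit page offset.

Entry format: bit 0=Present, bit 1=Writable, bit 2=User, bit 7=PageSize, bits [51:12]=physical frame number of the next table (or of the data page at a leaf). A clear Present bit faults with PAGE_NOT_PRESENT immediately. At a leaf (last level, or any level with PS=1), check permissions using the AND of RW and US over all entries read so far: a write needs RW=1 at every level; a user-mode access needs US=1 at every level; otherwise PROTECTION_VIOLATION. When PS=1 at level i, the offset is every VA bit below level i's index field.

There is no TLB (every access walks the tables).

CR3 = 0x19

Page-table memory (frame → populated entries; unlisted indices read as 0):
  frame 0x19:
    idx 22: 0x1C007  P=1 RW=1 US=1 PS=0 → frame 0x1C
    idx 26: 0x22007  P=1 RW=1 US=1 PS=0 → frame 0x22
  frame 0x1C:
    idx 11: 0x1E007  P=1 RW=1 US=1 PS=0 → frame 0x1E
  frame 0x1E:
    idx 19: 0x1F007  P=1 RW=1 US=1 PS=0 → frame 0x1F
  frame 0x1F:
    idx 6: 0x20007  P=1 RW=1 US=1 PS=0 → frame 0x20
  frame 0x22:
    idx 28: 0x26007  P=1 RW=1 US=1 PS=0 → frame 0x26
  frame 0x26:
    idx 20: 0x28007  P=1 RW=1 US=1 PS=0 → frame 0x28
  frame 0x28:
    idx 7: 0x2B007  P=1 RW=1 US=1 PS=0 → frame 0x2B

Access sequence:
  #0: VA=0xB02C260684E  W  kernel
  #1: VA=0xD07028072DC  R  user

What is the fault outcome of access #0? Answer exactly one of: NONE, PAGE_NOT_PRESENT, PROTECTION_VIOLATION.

Per-access translation:
#0 VA=0xB02C260684E (w,kernel):
  [0] read 0x19 idx=22: raw=0x1C007 flags P=1 W=1 U=1 S=0
  [1] read 0x1C idx=11: raw=0x1E007 flags P=1 W=1 U=1 S=0
  [2] read 0x1E idx=19: raw=0x1F007 flags P=1 W=1 U=1 S=0
  [3] read 0x1F idx=6: raw=0x20007 flags P=1 W=1 U=1 S=0
  → PA=0x2084E  (4 entries read)
#1 VA=0xD07028072DC (r,user):
  [0] read 0x19 idx=26: raw=0x22007 flags P=1 W=1 U=1 S=0
  [1] read 0x22 idx=28: raw=0x26007 flags P=1 W=1 U=1 S=0
  [2] read 0x26 idx=20: raw=0x28007 flags P=1 W=1 U=1 S=0
  [3] read 0x28 idx=7: raw=0x2B007 flags P=1 W=1 U=1 S=0
  → PA=0x2B2DC  (4 entries read)

Access #0 fault: NONE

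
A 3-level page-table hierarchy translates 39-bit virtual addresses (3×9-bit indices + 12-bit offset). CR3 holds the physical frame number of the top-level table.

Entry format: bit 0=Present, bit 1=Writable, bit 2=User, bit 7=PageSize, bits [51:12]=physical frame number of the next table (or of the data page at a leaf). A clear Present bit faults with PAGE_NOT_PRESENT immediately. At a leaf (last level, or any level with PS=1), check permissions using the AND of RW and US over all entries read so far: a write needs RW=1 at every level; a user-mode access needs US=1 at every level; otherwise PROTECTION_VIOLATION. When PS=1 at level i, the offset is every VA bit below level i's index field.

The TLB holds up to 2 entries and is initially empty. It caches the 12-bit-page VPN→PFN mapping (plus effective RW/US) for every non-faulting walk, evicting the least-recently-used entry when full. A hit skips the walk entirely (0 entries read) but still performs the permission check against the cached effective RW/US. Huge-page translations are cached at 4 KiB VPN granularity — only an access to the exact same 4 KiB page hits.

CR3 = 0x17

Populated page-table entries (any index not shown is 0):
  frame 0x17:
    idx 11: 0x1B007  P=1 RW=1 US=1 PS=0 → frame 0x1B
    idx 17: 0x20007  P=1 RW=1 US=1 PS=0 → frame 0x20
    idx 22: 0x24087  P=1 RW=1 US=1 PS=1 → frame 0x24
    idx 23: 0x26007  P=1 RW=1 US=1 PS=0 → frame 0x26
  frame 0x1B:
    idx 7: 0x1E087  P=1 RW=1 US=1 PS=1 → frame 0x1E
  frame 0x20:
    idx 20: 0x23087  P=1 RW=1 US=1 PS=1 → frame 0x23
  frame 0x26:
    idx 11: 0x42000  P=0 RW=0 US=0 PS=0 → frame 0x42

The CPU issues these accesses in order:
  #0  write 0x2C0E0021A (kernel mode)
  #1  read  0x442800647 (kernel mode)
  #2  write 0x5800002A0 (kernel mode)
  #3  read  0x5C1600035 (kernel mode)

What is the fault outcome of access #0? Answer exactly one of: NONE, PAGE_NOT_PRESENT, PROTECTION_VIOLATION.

Per-access translation:
#0 VA=0x2C0E0021A (w,kernel):
  lvl0: tbl 0x17, slot 11 ⇒ 0x1B007 (P1/RW1/US1/PS0)
  lvl1: tbl 0x1B, slot 7 ⇒ 0x1E087 (P1/RW1/US1/PS1)
  → PA=0x1E21A (huge @L1)  (2 entries read)
#1 VA=0x442800647 (r,kernel):
  lvl0: tbl 0x17, slot 17 ⇒ 0x20007 (P1/RW1/US1/PS0)
  lvl1: tbl 0x20, slot 20 ⇒ 0x23087 (P1/RW1/US1/PS1)
  → PA=0x23647 (huge @L1)  (2 entries read)
#2 VA=0x5800002A0 (w,kernel):
  lvl0: tbl 0x17, slot 22 ⇒ 0x24087 (P1/RW1/US1/PS1)
  → PA=0x242A0 (huge @L0)  (1 entries read)
#3 VA=0x5C1600035 (r,kernel):
  lvl0: tbl 0x17, slot 23 ⇒ 0x26007 (P1/RW1/US1/PS0)
  lvl1: tbl 0x26, slot 11 ⇒ 0x42000 (P0/RW0/US0/PS0)
  → PAGE_NOT_PRESENT  (2 entries read)

Access #0 fault: NONE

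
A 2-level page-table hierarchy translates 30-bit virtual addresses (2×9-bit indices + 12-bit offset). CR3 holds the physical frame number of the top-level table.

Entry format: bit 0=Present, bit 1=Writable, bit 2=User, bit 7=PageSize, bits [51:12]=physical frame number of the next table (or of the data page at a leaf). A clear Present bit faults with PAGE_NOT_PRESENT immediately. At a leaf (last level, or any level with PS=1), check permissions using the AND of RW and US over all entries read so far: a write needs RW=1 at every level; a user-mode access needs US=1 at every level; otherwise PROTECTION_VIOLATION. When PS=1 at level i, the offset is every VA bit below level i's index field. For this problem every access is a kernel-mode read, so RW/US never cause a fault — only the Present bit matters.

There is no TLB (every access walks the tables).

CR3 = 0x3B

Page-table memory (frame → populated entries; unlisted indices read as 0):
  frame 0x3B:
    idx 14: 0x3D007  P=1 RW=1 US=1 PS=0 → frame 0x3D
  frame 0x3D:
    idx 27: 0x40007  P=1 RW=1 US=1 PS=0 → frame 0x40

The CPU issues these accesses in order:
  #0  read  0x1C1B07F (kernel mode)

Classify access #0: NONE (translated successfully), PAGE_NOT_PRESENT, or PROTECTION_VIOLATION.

Trace:
#0 VA=0x1C1B07F (r,kernel):
  L0 @0x3B[14] → 0x3D007  P=1,RW=1,US=1,PS=0
  L1 @0x3D[27] → 0x40007  P=1,RW=1,US=1,PS=0
  → PA=0x4007F  (2 entries read)

Access #0 fault: NONE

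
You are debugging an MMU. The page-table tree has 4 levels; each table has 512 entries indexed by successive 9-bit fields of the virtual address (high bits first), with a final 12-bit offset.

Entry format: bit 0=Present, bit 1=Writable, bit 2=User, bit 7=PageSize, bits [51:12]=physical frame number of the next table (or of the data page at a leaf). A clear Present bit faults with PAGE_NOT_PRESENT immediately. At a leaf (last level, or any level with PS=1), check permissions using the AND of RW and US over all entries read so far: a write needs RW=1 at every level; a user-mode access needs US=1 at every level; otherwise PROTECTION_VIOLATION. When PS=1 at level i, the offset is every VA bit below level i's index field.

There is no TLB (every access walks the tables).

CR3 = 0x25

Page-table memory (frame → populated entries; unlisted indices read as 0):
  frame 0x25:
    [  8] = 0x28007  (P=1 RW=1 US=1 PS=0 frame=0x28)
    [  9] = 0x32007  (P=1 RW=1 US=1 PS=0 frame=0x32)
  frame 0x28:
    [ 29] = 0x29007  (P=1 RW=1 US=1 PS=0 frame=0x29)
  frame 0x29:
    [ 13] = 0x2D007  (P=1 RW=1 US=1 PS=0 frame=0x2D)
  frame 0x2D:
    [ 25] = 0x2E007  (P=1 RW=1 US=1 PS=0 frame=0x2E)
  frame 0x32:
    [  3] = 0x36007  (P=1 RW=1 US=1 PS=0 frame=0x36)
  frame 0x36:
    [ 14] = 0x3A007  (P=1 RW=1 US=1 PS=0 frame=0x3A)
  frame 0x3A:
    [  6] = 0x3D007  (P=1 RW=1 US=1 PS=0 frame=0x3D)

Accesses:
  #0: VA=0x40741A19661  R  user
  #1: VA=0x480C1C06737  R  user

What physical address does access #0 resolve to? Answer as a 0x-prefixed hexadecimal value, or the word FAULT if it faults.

Trace:
#0 VA=0x40741A19661 (r,user):
  [0] read 0x25 idx=8: raw=0x28007 flags P=1 W=1 U=1 S=0
  [1] read 0x28 idx=29: raw=0x29007 flags P=1 W=1 U=1 S=0
  [2] read 0x29 idx=13: raw=0x2D007 flags P=1 W=1 U=1 S=0
  [3] read 0x2D idx=25: raw=0x2E007 flags P=1 W=1 U=1 S=0
  ✓ 0x2E661  — 4 lookups
#1 VA=0x480C1C06737 (r,user):
  [0] read 0x25 idx=9: raw=0x32007 flags P=1 W=1 U=1 S=0
  [1] read 0x32 idx=3: raw=0x36007 flags P=1 W=1 U=1 S=0
  [2] read 0x36 idx=14: raw=0x3A007 flags P=1 W=1 U=1 S=0
  [3] read 0x3A idx=6: raw=0x3D007 flags P=1 W=1 U=1 S=0
  ✓ 0x3D737  — 4 lookups

Access #0 PA: 0x2E661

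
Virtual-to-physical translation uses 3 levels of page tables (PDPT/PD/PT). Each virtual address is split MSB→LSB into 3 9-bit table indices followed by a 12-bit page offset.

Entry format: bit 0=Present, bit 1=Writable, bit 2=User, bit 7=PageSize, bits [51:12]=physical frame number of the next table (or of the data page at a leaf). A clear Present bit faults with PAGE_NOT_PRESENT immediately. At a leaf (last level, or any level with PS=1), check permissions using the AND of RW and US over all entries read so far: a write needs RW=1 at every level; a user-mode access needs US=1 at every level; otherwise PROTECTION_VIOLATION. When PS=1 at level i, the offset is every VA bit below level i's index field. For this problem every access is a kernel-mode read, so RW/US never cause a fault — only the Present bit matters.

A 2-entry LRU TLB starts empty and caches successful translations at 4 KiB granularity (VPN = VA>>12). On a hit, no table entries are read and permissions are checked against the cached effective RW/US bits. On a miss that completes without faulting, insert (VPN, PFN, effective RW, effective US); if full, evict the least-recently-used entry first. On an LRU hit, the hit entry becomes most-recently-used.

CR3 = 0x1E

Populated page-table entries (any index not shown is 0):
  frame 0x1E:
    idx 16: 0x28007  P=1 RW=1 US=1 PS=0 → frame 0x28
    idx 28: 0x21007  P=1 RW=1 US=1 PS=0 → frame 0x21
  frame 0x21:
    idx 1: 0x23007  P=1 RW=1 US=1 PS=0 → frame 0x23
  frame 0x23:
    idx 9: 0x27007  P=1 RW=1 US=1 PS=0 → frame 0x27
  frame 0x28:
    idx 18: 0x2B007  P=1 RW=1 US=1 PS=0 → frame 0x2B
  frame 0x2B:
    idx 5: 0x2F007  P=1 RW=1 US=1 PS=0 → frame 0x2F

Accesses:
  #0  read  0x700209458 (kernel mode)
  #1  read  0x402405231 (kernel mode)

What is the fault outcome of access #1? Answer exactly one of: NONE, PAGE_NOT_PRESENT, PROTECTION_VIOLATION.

Walk each access:
#0 VA=0x700209458 (r,kernel):
  L0: frame=0x1E idx=28 entry=0x21007 [P=1 RW=1 US=1 PS=0]
  L1: frame=0x21 idx=1 entry=0x23007 [P=1 RW=1 US=1 PS=0]
  L2: frame=0x23 idx=9 entry=0x27007 [P=1 RW=1 US=1 PS=0]
  ✓ 0x27458  — 3 lookups
#1 VA=0x402405231 (r,kernel):
  L0: frame=0x1E idx=16 entry=0x28007 [P=1 RW=1 US=1 PS=0]
  L1: frame=0x28 idx=18 entry=0x2B007 [P=1 RW=1 US=1 PS=0]
  L2: frame=0x2B idx=5 entry=0x2F007 [P=1 RW=1 US=1 PS=0]
  ✓ 0x2F231  — 3 lookups

Access #1 fault: NONE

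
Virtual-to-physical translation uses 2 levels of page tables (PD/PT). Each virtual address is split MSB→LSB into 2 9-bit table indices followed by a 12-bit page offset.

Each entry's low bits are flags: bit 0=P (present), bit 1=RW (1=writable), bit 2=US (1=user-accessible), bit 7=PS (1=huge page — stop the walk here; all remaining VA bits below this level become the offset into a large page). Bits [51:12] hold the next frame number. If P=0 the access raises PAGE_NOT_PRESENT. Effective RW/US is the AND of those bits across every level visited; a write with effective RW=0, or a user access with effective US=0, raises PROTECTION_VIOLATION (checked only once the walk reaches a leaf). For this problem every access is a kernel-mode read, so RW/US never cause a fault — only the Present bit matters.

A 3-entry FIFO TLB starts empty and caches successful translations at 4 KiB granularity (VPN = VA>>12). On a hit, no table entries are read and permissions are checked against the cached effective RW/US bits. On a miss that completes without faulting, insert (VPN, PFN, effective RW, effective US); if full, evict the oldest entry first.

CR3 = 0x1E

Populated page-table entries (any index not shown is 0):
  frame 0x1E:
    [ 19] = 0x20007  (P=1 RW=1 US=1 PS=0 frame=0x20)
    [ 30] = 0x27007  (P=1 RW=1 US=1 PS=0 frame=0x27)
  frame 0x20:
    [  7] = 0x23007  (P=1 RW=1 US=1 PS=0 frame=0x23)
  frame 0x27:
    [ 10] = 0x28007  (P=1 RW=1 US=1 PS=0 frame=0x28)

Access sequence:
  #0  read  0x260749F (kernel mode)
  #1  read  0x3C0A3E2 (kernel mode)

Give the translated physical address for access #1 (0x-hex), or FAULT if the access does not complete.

Walk each access:
#0 VA=0x260749F (r,kernel):
  L0 @0x1E[19] → 0x20007  P=1,RW=1,US=1,PS=0
  L1 @0x20[7] → 0x23007  P=1,RW=1,US=1,PS=0
  ⇒ phys 0x2349F  [2 reads]
#1 VA=0x3C0A3E2 (r,kernel):
  L0 @0x1E[30] → 0x27007  P=1,RW=1,US=1,PS=0
  L1 @0x27[10] → 0x28007  P=1,RW=1,US=1,PS=0
  ⇒ phys 0x283E2  [2 reads]

Access #1 PA: 0x283E2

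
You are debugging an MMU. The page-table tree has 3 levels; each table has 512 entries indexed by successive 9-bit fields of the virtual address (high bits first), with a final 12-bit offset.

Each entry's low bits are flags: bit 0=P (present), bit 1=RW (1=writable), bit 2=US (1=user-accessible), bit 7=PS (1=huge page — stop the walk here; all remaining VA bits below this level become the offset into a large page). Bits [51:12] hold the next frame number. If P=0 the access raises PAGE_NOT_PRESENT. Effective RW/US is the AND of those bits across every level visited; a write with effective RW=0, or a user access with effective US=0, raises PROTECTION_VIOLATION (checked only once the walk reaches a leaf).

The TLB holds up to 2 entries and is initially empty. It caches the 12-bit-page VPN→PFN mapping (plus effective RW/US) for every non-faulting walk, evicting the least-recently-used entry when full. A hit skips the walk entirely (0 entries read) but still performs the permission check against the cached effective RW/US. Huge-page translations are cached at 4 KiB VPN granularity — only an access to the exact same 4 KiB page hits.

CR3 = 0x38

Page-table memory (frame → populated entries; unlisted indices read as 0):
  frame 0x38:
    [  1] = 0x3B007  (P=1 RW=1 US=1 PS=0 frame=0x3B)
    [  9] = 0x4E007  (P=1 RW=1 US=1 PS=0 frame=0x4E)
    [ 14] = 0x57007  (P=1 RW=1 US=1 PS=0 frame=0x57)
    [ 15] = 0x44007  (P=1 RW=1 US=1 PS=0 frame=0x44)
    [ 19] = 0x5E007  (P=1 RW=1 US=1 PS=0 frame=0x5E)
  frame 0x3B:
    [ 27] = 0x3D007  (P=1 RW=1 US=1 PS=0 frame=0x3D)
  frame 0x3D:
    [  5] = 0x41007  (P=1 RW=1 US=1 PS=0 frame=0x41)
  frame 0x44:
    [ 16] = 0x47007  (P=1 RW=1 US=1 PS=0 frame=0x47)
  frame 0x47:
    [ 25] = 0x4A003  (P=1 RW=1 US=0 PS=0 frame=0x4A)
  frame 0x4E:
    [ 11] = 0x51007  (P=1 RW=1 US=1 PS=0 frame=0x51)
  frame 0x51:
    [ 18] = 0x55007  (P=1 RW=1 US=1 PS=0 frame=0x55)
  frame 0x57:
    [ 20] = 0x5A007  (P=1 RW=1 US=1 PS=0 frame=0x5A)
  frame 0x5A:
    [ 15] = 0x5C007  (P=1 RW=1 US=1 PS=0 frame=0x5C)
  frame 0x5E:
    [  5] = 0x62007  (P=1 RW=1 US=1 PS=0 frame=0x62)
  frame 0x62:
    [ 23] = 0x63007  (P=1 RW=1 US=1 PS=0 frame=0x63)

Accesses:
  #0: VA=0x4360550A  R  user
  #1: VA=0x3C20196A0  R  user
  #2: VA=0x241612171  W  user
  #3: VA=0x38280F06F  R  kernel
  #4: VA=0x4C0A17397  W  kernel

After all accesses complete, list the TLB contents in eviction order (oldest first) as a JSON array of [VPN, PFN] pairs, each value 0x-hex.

Trace:
#0 VA=0x4360550A (r,user):
  [0] read 0x38 idx=1: raw=0x3B007 flags P=1 W=1 U=1 S=0
  [1] read 0x3B idx=27: raw=0x3D007 flags P=1 W=1 U=1 S=0
  [2] read 0x3D idx=5: raw=0x41007 flags P=1 W=1 U=1 S=0
  ⇒ phys 0x4150A  [3 reads]
#1 VA=0x3C20196A0 (r,user):
  [0] read 0x38 idx=15: raw=0x44007 flags P=1 W=1 U=1 S=0
  [1] read 0x44 idx=16: raw=0x47007 flags P=1 W=1 U=1 S=0
  [2] read 0x47 idx=25: raw=0x4A003 flags P=1 W=1 U=0 S=0
  ⇒ fault: PROTECTION_VIOLATION  — 3 lookups
#2 VA=0x241612171 (w,user):
  [0] read 0x38 idx=9: raw=0x4E007 flags P=1 W=1 U=1 S=0
  [1] read 0x4E idx=11: raw=0x51007 flags P=1 W=1 U=1 S=0
  [2] read 0x51 idx=18: raw=0x55007 flags P=1 W=1 U=1 S=0
  ⇒ phys 0x55171  [3 reads]
#3 VA=0x38280F06F (r,kernel):
  [0] read 0x38 idx=14: raw=0x57007 flags P=1 W=1 U=1 S=0
  [1] read 0x57 idx=20: raw=0x5A007 flags P=1 W=1 U=1 S=0
  [2] read 0x5A idx=15: raw=0x5C007 flags P=1 W=1 U=1 S=0
  ⇒ phys 0x5C06F  [3 reads]
#4 VA=0x4C0A17397 (w,kernel):
  [0] read 0x38 idx=19: raw=0x5E007 flags P=1 W=1 U=1 S=0
  [1] read 0x5E idx=5: raw=0x62007 flags P=1 W=1 U=1 S=0
  [2] read 0x62 idx=23: raw=0x63007 flags P=1 W=1 U=1 S=0
  ⇒ phys 0x63397  [3 reads]

TLB: [["0x38280F", "0x5C"], ["0x4C0A17", "0x63"]]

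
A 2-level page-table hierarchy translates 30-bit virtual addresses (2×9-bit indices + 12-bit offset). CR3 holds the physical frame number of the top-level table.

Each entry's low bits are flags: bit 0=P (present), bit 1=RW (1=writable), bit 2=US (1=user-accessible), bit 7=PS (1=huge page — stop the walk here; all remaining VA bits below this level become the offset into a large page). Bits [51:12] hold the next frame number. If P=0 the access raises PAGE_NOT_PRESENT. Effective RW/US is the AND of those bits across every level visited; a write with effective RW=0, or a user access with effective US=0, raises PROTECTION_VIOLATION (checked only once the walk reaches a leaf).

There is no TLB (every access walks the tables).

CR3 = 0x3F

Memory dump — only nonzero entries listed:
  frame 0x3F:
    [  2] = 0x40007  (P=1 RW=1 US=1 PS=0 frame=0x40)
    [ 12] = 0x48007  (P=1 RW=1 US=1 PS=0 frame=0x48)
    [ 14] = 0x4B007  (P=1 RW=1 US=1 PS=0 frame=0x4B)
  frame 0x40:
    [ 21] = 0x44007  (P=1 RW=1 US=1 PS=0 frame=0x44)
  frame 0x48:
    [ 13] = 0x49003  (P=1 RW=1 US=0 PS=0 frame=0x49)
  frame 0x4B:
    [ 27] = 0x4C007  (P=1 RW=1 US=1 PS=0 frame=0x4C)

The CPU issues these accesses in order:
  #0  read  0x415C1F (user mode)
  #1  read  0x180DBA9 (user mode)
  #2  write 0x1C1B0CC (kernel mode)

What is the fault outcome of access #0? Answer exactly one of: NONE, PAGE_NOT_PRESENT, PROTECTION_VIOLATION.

Per-access translation:
#0 VA=0x415C1F (r,user):
  L0 @0x3F[2] → 0x40007  P=1,RW=1,US=1,PS=0
  L1 @0x40[21] → 0x44007  P=1,RW=1,US=1,PS=0
  → PA=0x44C1F  (2 entries read)
#1 VA=0x180DBA9 (r,user):
  L0 @0x3F[12] → 0x48007  P=1,RW=1,US=1,PS=0
  L1 @0x48[13] → 0x49003  P=1,RW=1,US=0,PS=0
  → PROTECTION_VIOLATION  (2 entries read)
#2 VA=0x1C1B0CC (w,kernel):
  L0 @0x3F[14] → 0x4B007  P=1,RW=1,US=1,PS=0
  L1 @0x4B[27] → 0x4C007  P=1,RW=1,US=1,PS=0
  → PA=0x4C0CC  (2 entries read)

Access #0 fault: NONE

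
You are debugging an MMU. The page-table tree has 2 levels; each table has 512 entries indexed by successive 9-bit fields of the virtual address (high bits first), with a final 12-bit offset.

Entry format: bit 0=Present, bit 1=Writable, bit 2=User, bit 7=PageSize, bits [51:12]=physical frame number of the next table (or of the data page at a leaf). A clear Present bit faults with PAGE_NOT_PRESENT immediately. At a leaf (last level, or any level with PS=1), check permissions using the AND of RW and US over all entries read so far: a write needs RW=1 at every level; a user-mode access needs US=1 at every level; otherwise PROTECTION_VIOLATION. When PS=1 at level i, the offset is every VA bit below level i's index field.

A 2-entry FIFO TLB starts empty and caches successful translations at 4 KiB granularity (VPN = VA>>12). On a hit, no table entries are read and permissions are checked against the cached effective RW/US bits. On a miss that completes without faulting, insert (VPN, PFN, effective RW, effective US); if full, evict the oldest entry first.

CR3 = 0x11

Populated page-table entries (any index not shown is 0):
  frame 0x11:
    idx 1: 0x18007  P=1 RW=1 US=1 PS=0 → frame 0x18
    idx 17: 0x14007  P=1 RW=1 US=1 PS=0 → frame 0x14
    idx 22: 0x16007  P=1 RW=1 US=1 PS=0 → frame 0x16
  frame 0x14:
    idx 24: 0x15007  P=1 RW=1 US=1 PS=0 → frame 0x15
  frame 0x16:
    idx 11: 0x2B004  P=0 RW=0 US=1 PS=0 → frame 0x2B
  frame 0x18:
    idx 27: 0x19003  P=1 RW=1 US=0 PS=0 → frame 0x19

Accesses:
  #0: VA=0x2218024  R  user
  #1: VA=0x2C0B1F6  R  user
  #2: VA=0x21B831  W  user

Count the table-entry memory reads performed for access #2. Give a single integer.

Per-access translation:
#0 VA=0x2218024 (r,user):
  [0] read 0x11 idx=17: raw=0x14007 flags P=1 W=1 U=1 S=0
  [1] read 0x14 idx=24: raw=0x15007 flags P=1 W=1 U=1 S=0
  ⇒ phys 0x15024  [2 reads]
#1 VA=0x2C0B1F6 (r,user):
  [0] read 0x11 idx=22: raw=0x16007 flags P=1 W=1 U=1 S=0
  [1] read 0x16 idx=11: raw=0x2B004 flags P=0 W=0 U=1 S=0
  ⇒ fault: PAGE_NOT_PRESENT  — 2 lookups
#2 VA=0x21B831 (w,user):
  [0] read 0x11 idx=1: raw=0x18007 flags P=1 W=1 U=1 S=0
  [1] read 0x18 idx=27: raw=0x19003 flags P=1 W=1 U=0 S=0
  ⇒ fault: PROTECTION_VIOLATION  — 2 lookups

Entries read for #2: 2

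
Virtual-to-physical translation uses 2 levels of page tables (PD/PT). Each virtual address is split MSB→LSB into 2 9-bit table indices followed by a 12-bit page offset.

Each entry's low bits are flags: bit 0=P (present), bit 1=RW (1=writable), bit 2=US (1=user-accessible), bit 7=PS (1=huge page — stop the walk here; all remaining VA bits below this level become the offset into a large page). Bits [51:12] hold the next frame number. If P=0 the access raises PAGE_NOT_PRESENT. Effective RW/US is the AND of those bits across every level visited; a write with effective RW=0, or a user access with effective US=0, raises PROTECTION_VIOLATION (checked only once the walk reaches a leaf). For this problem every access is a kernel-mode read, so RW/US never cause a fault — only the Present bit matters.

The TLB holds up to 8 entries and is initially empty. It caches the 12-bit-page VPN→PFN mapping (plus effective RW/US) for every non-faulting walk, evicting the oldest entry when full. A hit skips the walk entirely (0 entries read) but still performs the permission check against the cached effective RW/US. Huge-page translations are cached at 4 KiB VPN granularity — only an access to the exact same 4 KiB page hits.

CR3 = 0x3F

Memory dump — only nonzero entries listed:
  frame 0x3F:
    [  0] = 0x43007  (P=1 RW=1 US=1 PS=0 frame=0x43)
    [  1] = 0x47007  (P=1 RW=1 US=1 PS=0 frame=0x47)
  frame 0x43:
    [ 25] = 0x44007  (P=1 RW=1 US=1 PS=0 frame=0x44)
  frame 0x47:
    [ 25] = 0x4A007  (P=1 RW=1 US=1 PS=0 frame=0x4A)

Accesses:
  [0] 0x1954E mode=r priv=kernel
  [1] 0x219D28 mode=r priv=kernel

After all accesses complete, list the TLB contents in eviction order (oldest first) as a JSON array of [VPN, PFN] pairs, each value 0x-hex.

Walk each access:
#0 VA=0x1954E (r,kernel):
  lvl0: tbl 0x3F, slot 0 ⇒ 0x43007 (P1/RW1/US1/PS0)
  lvl1: tbl 0x43, slot 25 ⇒ 0x44007 (P1/RW1/US1/PS0)
  ✓ 0x4454E  — 2 lookups
#1 VA=0x219D28 (r,kernel):
  lvl0: tbl 0x3F, slot 1 ⇒ 0x47007 (P1/RW1/US1/PS0)
  lvl1: tbl 0x47, slot 25 ⇒ 0x4A007 (P1/RW1/US1/PS0)
  ✓ 0x4AD28  — 2 lookups

TLB: [["0x19", "0x44"], ["0x219", "0x4A"]]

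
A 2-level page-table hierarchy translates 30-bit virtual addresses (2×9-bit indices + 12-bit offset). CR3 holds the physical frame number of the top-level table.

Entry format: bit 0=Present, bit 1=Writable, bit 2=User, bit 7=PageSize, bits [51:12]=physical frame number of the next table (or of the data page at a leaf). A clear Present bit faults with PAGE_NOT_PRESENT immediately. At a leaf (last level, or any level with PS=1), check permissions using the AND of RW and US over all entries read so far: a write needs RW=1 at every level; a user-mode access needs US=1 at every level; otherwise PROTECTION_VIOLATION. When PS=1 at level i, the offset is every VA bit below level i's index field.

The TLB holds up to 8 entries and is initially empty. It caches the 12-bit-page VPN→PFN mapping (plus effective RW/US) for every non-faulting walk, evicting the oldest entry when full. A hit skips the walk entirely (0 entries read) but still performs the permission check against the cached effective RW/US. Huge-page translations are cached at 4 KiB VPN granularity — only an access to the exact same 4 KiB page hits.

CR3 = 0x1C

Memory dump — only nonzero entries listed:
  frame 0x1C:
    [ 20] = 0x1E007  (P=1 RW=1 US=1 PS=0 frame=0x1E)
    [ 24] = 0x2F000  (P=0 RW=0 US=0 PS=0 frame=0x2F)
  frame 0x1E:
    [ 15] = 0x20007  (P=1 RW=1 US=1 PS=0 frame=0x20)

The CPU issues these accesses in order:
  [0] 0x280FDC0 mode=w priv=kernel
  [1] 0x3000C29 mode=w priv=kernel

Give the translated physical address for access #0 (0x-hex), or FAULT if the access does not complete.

Trace:
#0 VA=0x280FDC0 (w,kernel):
  [0] read 0x1C idx=20: raw=0x1E007 flags P=1 W=1 U=1 S=0
  [1] read 0x1E idx=15: raw=0x20007 flags P=1 W=1 U=1 S=0
  ⇒ phys 0x20DC0  [2 reads]
#1 VA=0x3000C29 (w,kernel):
  [0] read 0x1C idx=24: raw=0x2F000 flags P=0 W=0 U=0 S=0
  → PAGE_NOT_PRESENT  (1 entries read)

Access #0 PA: 0x20DC0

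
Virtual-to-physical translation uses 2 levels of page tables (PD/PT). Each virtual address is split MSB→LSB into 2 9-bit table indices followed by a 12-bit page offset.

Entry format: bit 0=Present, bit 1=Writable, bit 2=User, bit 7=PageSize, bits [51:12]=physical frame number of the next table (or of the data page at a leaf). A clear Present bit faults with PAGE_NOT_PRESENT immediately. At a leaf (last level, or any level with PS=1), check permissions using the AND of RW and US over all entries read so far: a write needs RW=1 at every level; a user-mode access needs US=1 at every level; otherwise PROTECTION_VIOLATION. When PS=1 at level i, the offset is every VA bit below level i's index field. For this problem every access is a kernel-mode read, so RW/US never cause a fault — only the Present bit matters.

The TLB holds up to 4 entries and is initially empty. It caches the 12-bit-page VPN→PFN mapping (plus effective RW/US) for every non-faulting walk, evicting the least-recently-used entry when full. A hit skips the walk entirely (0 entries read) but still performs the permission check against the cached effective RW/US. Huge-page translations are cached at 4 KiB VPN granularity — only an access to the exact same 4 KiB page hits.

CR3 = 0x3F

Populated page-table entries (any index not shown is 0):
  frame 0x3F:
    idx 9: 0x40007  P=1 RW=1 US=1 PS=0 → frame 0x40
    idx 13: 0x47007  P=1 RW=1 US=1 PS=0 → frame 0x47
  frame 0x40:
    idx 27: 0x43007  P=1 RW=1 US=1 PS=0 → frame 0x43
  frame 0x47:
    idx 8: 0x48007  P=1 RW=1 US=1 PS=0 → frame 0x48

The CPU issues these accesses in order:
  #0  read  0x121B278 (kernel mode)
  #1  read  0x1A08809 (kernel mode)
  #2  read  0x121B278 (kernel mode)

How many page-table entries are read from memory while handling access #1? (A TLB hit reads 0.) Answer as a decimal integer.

Walk each access:
#0 VA=0x121B278 (r,kernel):
  lvl0: tbl 0x3F, slot 9 ⇒ 0x40007 (P1/RW1/US1/PS0)
  lvl1: tbl 0x40, slot 27 ⇒ 0x43007 (P1/RW1/US1/PS0)
  → PA=0x43278  (2 entries read)
#1 VA=0x1A08809 (r,kernel):
  lvl0: tbl 0x3F, slot 13 ⇒ 0x47007 (P1/RW1/US1/PS0)
  lvl1: tbl 0x47, slot 8 ⇒ 0x48007 (P1/RW1/US1/PS0)
  → PA=0x48809  (2 entries read)
#2 VA=0x121B278 (r,kernel):
  TLB hit vpn=0x121B → PA=0x43278

Entries read for #1: 2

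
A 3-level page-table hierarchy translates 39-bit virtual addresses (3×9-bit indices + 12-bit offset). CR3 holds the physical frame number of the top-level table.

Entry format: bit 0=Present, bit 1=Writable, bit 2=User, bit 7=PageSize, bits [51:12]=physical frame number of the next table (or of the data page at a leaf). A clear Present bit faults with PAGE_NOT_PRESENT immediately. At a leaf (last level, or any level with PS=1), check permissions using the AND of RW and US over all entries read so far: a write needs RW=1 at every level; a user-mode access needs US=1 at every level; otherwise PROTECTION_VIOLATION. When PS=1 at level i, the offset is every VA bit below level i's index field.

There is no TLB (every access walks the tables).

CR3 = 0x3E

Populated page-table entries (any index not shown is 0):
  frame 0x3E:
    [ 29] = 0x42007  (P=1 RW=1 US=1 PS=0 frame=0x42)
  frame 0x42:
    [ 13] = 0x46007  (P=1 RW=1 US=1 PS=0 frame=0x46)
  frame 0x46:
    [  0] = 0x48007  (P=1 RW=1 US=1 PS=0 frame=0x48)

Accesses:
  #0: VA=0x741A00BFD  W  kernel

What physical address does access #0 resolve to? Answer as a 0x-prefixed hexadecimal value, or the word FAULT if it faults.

Trace:
#0 VA=0x741A00BFD (w,kernel):
  [0] read 0x3E idx=29: raw=0x42007 flags P=1 W=1 U=1 S=0
  [1] read 0x42 idx=13: raw=0x46007 flags P=1 W=1 U=1 S=0
  [2] read 0x46 idx=0: raw=0x48007 flags P=1 W=1 U=1 S=0
  → PA=0x48BFD  (3 entries read)

Access #0 PA: 0x48BFD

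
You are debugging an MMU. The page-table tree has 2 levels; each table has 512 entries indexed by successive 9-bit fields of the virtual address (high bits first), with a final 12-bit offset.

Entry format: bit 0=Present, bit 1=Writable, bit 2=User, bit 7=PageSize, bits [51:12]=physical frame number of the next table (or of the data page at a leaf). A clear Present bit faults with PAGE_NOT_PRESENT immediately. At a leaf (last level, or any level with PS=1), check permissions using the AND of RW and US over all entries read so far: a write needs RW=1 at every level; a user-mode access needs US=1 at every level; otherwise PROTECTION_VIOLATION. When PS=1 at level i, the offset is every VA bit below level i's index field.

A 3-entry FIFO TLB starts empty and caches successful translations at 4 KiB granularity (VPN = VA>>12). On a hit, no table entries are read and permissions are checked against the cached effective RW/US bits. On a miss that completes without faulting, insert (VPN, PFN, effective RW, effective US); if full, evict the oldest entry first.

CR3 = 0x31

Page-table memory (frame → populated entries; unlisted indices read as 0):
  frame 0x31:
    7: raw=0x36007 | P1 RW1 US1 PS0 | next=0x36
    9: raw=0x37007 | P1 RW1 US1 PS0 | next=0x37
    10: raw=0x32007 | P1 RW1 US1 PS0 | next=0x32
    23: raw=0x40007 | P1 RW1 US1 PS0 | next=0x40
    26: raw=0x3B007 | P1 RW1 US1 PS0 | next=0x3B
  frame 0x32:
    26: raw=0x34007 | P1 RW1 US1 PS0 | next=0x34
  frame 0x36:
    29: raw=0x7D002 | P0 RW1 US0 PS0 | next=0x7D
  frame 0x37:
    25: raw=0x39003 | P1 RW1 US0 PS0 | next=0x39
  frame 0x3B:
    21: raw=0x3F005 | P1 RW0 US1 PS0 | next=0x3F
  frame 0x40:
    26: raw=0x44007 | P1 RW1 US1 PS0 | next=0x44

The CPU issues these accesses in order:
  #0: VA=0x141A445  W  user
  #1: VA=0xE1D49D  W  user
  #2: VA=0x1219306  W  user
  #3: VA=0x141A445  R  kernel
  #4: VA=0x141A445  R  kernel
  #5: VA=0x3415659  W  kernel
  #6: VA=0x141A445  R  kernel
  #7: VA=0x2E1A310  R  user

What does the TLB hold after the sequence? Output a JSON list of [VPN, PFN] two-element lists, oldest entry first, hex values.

Per-access translation:
#0 VA=0x141A445 (w,user):
  L0: frame=0x31 idx=10 entry=0x32007 [P=1 RW=1 US=1 PS=0]
  L1: frame=0x32 idx=26 entry=0x34007 [P=1 RW=1 US=1 PS=0]
  ✓ 0x34445  — 2 lookups
#1 VA=0xE1D49D (w,user):
  L0: frame=0x31 idx=7 entry=0x36007 [P=1 RW=1 US=1 PS=0]
  L1: frame=0x36 idx=29 entry=0x7D002 [P=0 RW=1 US=0 PS=0]
  → PAGE_NOT_PRESENT  (2 entries read)
#2 VA=0x1219306 (w,user):
  L0: frame=0x31 idx=9 entry=0x37007 [P=1 RW=1 US=1 PS=0]
  L1: frame=0x37 idx=25 entry=0x39003 [P=1 RW=1 US=0 PS=0]
  → PROTECTION_VIOLATION  (2 entries read)
#3 VA=0x141A445 (r,kernel):
  TLB hit vpn=0x141A → PA=0x34445
#4 VA=0x141A445 (r,kernel):
  TLB hit vpn=0x141A → PA=0x34445
#5 VA=0x3415659 (w,kernel):
  L0: frame=0x31 idx=26 entry=0x3B007 [P=1 RW=1 US=1 PS=0]
  L1: frame=0x3B idx=21 entry=0x3F005 [P=1 RW=0 US=1 PS=0]
  → PROTECTION_VIOLATION  (2 entries read)
#6 VA=0x141A445 (r,kernel):
  TLB hit vpn=0x141A → PA=0x34445
#7 VA=0x2E1A310 (r,user):
  L0: frame=0x31 idx=23 entry=0x40007 [P=1 RW=1 US=1 PS=0]
  L1: frame=0x40 idx=26 entry=0x44007 [P=1 RW=1 US=1 PS=0]
  ✓ 0x44310  — 2 lookups

TLB: [["0x141A", "0x34"], ["0x2E1A", "0x44"]]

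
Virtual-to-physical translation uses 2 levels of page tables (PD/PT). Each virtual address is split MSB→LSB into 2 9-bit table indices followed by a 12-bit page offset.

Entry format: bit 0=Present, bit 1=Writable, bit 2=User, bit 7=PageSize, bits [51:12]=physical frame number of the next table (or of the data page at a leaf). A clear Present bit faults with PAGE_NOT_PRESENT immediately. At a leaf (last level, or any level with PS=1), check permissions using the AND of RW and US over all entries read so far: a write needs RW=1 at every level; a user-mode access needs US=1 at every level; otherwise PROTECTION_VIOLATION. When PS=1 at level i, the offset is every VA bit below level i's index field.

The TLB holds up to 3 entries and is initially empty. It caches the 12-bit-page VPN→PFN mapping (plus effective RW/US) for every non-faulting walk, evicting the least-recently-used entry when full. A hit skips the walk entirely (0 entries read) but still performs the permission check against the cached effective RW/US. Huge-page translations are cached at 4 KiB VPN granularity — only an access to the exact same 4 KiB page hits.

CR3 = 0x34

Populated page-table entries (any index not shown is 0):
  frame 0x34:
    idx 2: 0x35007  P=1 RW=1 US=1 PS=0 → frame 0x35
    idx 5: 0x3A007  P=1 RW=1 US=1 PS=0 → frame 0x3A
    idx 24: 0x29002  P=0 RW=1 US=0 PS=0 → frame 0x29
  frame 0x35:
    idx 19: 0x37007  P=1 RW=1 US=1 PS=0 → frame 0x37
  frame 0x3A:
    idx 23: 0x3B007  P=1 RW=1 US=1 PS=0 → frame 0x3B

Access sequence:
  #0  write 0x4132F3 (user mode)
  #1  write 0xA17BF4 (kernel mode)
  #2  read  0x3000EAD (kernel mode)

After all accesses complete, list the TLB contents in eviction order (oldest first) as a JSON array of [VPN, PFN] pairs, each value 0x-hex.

Walk each access:
#0 VA=0x4132F3 (w,user):
  lvl0: tbl 0x34, slot 2 ⇒ 0x35007 (P1/RW1/US1/PS0)
  lvl1: tbl 0x35, slot 19 ⇒ 0x37007 (P1/RW1/US1/PS0)
  ⇒ phys 0x372F3  [2 reads]
#1 VA=0xA17BF4 (w,kernel):
  lvl0: tbl 0x34, slot 5 ⇒ 0x3A007 (P1/RW1/US1/PS0)
  lvl1: tbl 0x3A, slot 23 ⇒ 0x3B007 (P1/RW1/US1/PS0)
  ⇒ phys 0x3BBF4  [2 reads]
#2 VA=0x3000EAD (r,kernel):
  lvl0: tbl 0x34, slot 24 ⇒ 0x29002 (P0/RW1/US0/PS0)
  → PAGE_NOT_PRESENT  (1 entries read)

TLB: [["0x413", "0x37"], ["0xA17", "0x3B"]]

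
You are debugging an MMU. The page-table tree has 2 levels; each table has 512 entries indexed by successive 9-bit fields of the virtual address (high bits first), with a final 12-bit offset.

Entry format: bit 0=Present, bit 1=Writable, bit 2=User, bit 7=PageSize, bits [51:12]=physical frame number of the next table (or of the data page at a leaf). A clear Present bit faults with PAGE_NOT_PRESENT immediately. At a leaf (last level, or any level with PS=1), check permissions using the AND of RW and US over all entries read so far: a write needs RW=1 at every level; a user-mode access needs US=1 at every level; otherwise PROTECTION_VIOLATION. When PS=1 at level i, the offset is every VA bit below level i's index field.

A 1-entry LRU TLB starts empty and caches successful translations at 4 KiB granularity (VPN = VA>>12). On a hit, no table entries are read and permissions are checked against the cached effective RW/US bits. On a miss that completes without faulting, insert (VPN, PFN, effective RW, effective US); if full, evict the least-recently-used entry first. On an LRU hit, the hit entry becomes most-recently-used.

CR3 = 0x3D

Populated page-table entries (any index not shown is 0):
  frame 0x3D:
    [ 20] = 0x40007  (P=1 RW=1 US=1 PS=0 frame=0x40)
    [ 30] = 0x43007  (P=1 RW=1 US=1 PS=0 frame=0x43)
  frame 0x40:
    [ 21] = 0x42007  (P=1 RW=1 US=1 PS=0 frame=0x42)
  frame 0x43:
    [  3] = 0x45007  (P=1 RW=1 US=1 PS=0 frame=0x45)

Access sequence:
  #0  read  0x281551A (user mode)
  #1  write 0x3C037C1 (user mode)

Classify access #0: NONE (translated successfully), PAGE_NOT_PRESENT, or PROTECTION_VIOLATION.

Per-access translation:
#0 VA=0x281551A (r,user):
  [0] read 0x3D idx=20: raw=0x40007 flags P=1 W=1 U=1 S=0
  [1] read 0x40 idx=21: raw=0x42007 flags P=1 W=1 U=1 S=0
  ⇒ phys 0x4251A  [2 reads]
#1 VA=0x3C037C1 (w,user):
  [0] read 0x3D idx=30: raw=0x43007 flags P=1 W=1 U=1 S=0
  [1] read 0x43 idx=3: raw=0x45007 flags P=1 W=1 U=1 S=0
  ⇒ phys 0x457C1  [2 reads]

Access #0 fault: NONE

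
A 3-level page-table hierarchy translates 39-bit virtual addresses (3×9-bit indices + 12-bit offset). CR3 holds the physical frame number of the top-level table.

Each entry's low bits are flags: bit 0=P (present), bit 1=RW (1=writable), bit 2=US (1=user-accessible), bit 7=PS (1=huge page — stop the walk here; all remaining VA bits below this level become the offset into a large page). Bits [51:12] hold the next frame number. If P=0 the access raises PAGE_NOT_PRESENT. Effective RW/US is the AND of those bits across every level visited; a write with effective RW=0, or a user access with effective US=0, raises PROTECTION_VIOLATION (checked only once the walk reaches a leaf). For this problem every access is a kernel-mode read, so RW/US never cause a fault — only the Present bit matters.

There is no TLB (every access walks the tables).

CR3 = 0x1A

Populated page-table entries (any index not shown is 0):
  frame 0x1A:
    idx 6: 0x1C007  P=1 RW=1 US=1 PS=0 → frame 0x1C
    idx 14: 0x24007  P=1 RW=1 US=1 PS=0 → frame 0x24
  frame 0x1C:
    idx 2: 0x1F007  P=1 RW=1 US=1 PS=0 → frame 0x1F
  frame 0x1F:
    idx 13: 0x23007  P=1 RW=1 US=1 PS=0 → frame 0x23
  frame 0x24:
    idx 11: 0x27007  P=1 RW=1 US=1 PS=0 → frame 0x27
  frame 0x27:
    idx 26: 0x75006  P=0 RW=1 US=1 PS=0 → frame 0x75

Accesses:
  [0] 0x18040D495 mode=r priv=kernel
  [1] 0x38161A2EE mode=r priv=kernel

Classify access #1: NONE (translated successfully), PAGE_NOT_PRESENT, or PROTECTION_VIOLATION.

Trace:
#0 VA=0x18040D495 (r,kernel):
  lvl0: tbl 0x1A, slot 6 ⇒ 0x1C007 (P1/RW1/US1/PS0)
  lvl1: tbl 0x1C, slot 2 ⇒ 0x1F007 (P1/RW1/US1/PS0)
  lvl2: tbl 0x1F, slot 13 ⇒ 0x23007 (P1/RW1/US1/PS0)
  ✓ 0x23495  — 3 lookups
#1 VA=0x38161A2EE (r,kernel):
  lvl0: tbl 0x1A, slot 14 ⇒ 0x24007 (P1/RW1/US1/PS0)
  lvl1: tbl 0x24, slot 11 ⇒ 0x27007 (P1/RW1/US1/PS0)
  lvl2: tbl 0x27, slot 26 ⇒ 0x75006 (P0/RW1/US1/PS0)
  → PAGE_NOT_PRESENT  (3 entries read)

Access #1 fault: PAGE_NOT_PRESENT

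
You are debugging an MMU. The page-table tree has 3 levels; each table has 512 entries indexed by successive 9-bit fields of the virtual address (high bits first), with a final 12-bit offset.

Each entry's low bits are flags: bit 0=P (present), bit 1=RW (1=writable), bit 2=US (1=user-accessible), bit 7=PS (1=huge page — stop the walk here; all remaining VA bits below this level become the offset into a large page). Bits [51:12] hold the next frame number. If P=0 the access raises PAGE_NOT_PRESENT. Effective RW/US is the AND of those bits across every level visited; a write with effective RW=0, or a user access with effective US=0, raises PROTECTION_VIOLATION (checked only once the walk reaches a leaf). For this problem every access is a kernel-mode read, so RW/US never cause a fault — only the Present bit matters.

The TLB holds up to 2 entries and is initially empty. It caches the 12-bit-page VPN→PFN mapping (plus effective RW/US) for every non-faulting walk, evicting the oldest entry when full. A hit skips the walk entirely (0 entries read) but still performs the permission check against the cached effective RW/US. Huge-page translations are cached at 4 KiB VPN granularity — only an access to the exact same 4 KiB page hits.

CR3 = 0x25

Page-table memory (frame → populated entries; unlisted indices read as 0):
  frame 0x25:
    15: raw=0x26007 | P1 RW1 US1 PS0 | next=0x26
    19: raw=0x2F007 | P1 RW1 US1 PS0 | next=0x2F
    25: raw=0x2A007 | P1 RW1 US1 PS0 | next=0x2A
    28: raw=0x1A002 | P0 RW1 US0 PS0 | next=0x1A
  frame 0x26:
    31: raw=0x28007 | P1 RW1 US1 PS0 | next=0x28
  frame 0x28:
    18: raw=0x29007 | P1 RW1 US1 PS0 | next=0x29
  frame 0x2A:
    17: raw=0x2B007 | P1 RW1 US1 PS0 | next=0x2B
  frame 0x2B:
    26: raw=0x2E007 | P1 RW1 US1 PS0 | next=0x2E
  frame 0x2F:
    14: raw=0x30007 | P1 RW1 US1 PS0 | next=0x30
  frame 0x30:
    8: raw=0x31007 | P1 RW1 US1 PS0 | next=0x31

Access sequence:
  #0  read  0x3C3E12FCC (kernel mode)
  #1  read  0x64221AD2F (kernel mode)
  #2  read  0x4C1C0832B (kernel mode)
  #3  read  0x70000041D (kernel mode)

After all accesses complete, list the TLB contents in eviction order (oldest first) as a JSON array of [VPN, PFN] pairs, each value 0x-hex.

Trace:
#0 VA=0x3C3E12FCC (r,kernel):
  L0 @0x25[15] → 0x26007  P=1,RW=1,US=1,PS=0
  L1 @0x26[31] → 0x28007  P=1,RW=1,US=1,PS=0
  L2 @0x28[18] → 0x29007  P=1,RW=1,US=1,PS=0
  → PA=0x29FCC  (3 entries read)
#1 VA=0x64221AD2F (r,kernel):
  L0 @0x25[25] → 0x2A007  P=1,RW=1,US=1,PS=0
  L1 @0x2A[17] → 0x2B007  P=1,RW=1,US=1,PS=0
  L2 @0x2B[26] → 0x2E007  P=1,RW=1,US=1,PS=0
  → PA=0x2ED2F  (3 entries read)
#2 VA=0x4C1C0832B (r,kernel):
  L0 @0x25[19] → 0x2F007  P=1,RW=1,US=1,PS=0
  L1 @0x2F[14] → 0x30007  P=1,RW=1,US=1,PS=0
  L2 @0x30[8] → 0x31007  P=1,RW=1,US=1,PS=0
  → PA=0x3132B  (3 entries read)
#3 VA=0x70000041D (r,kernel):
  L0 @0x25[28] → 0x1A002  P=0,RW=1,US=0,PS=0
  ✗ PAGE_NOT_PRESENT  [1 reads]

TLB: [["0x64221A", "0x2E"], ["0x4C1C08", "0x31"]]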